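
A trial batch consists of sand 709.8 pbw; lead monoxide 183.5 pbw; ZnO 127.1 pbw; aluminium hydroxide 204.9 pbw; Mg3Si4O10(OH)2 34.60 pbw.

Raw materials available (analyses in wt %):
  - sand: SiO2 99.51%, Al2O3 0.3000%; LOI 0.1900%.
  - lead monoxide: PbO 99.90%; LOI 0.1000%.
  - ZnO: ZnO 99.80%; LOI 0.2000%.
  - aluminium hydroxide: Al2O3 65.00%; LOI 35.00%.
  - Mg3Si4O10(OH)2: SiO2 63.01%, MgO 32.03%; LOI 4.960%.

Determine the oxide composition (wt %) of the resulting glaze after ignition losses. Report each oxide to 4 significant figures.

Glass mass = 1185 pbw (batch 1260 − LOI 75.22).
Composition: SiO2 61.46%, MgO 0.9355%, ZnO 10.71%, Al2O3 11.42%, PbO 15.47%

Working values are displayed with 4-significant-digit rounding in the working. All internal work carries full precision in all steps; a single rounding yields each reported result; derived quantities, including five oxide percentages, totals, glass mass, ignition loss, yield, are rebuilt from the batch weights on 1185 pbw of glass in exact precision, as set out in the question or the answer.
What the batch supplies per oxide:
  SiO2: 709.8·0.9951 + 34.60·0.6301 = 728.1 pbw
  MgO: 34.60·0.3203 = 11.08 pbw
  ZnO: 127.1·0.9980 = 126.8 pbw
  Al2O3: 709.8·0.003000 + 204.9·0.6500 = 135.3 pbw
  PbO: 183.5·0.9990 = 183.3 pbw
LOI: 709.8·0.001900 + 183.5·0.001000 + 127.1·0.002000 + 204.9·0.3500 + 34.60·0.04960 = 75.22 pbw
Glass mass = batch − LOI = 1260 − 75.22 = 1185 pbw (consistent with Σ oxide mass)
oxide / glass × 100 gives the wt %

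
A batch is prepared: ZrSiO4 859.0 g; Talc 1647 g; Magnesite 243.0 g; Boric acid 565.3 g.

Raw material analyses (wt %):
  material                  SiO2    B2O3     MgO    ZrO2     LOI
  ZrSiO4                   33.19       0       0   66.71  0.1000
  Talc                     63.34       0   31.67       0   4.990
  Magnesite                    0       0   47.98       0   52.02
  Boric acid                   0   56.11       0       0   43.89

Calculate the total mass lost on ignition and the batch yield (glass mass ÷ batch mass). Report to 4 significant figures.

LOI loss = 457.6 g; glass = 2857 g; yield = 86.19%

All arithmetic runs at full precision through every step — in-progress results are printed rounded to 4 significant figures on the page; exactly one rounding goes into each reported result — the derived quantities (the totals, LOI, the yield, glass mass, the four compositions) are rebuilt at full precision using the weight values for 2857 g of glass, precisely as stated by the question or the answer.
Ignition loss by material:
  ZrSiO4: 859.0 × 0.001000 = 0.8590 g
  Talc: 1647 × 0.04990 = 82.19 g
  Magnesite: 243.0 × 0.5202 = 126.4 g
  Boric acid: 565.3 × 0.4389 = 248.1 g
Total LOI = 457.6 g
Glass = batch − LOI = 3314 − 457.6 = 2857 g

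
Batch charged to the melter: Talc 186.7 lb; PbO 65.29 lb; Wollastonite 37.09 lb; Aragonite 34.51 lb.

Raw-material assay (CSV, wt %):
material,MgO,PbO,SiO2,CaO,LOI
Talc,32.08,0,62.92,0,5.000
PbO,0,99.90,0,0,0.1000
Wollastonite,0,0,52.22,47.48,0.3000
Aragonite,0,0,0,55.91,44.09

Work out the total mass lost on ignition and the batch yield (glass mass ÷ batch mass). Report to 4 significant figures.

LOI loss = 24.73 lb; glass = 298.9 lb; yield = 92.36%

In-progress results are printed, with 4-significant-figure rounding, when written out. Every computation runs at full float precision at every stage; each reported figure undergoes a single rounding. All derived quantities are re-derived using the weight values at 298.9 lb of glass in full float precision (net glass mass, LOI, totals, yield, the four compositions), as set out in the problem or the answer.
Each material's LOI contribution:
  Talc: 186.7 × 0.05000 = 9.335 lb
  PbO: 65.29 × 0.001000 = 0.06529 lb
  Wollastonite: 37.09 × 0.003000 = 0.1113 lb
  Aragonite: 34.51 × 0.4409 = 15.22 lb
Total LOI = 24.73 lb
Glass = batch − LOI = 323.6 − 24.73 = 298.9 lb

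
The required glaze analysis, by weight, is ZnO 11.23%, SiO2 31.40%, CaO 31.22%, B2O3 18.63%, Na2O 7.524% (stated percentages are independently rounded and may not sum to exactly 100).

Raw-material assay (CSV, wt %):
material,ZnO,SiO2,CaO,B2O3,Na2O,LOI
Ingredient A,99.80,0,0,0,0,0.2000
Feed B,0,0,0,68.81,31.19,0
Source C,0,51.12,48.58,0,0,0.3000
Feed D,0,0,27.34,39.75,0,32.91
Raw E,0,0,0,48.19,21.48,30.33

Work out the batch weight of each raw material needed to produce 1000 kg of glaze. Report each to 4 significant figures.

Values along the way are shown rounded off to 4 significant figures when written out; all arithmetic holds exact precision at all times. A single rounding yields every reported value; derived quantities, which include glass mass, the five compositions, LOI, totals, yield, are carried in full float precision, as quoted within the problem or answer text, using the weight values on 1000 kg of glass.
Target masses of each oxide per 1000 kg glaze:
  ZnO: 11.23% × 1000 = 112.3 kg
  SiO2: 31.40% × 1000 = 314.0 kg
  CaO: 31.22% × 1000 = 312.2 kg
  B2O3: 18.63% × 1000 = 186.3 kg
  Na2O: 7.524% × 1000 = 75.24 kg
Per-oxide balance check working from each reported weight, at the basis given (sum by sum, the targets are met given rounding of the digits):
  ZnO: 112.5·0.9980 = 112.3 kg (target 112.3 kg)
  SiO2: 614.2·0.5112 = 314.0 kg (target 314.0 kg)
  CaO: 614.2·0.4858 + 50.48·0.2734 = 312.2 kg (target 312.2 kg)
  B2O3: 220.4·0.6881 + 50.48·0.3975 + 30.22·0.4819 = 186.3 kg (target 186.3 kg)
  Na2O: 220.4·0.3119 + 30.22·0.2148 = 75.23 kg (target 75.24 kg)
Glass-mass closure: net batch after ignition = 1000 kg (the Σ of target masses is 1000 kg; with the basis standing at 1000 kg — deltas are rounding alone).
Total batch = Σ batch = 1028 kg; loss to ignition Σ batch·LOI = 27.85 kg; yield: glass divided by total = 97.29%.

Batch per 1000 kg glaze:
  Ingredient A: 112.5 kg
  Feed B: 220.4 kg
  Source C: 614.2 kg
  Feed D: 50.48 kg
  Raw E: 30.22 kg
Total batch = 1028 kg; LOI loss = 27.85 kg; yield = 97.29%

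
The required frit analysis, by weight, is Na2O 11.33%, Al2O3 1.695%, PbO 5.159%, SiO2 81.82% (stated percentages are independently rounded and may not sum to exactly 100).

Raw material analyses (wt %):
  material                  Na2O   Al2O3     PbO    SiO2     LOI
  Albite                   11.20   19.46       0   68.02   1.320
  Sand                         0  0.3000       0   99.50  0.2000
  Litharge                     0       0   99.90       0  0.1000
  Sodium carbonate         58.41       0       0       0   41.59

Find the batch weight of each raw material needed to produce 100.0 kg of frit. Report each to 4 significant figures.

Working values are printed rounded to 4 significant figures across the worked steps; all internal work runs at full precision at each step. Each reported value is rounded just once. The derived quantities are recomputed at full float precision (glass mass, LOI, yield, the four compositions, totals) from the batch weights at 100.0 kg of glass as quoted within the question or the answer.
Oxide-by-oxide targets in 100.0 kg frit:
  Na2O: 11.33% × 100.0 = 11.33 kg
  Al2O3: 1.695% × 100.0 = 1.695 kg
  PbO: 5.159% × 100.0 = 5.159 kg
  SiO2: 81.82% × 100.0 = 81.82 kg
Oxide-by-oxide audit with the batch weights as given, per the basis as stated (oxide sums agree with the targets modulo rounding of the values):
  Na2O: 7.522·0.1120 + 17.96·0.5841 = 11.33 kg (target 11.33 kg)
  Al2O3: 7.522·0.1946 + 77.09·0.003000 = 1.695 kg (target 1.695 kg)
  PbO: 5.164·0.9990 = 5.159 kg (target 5.159 kg)
  SiO2: 7.522·0.6802 + 77.09·0.9950 = 81.82 kg (target 81.82 kg)
Auditing the glass mass value: the batch minus its LOI: 100.0 kg (the targets, summed, come to 100.0 kg; versus the stated basis of 100.0 kg — a pure rounding effect).
Whole-batch sum: Σ batch = 107.7 kg; the LOI term Σ batch·LOI equals 7.728 kg; glass ÷ batch gives a yield of 92.83%.

Batch per 100.0 kg frit:
  Albite: 7.522 kg
  Sand: 77.09 kg
  Litharge: 5.164 kg
  Sodium carbonate: 17.96 kg
Total batch = 107.7 kg; LOI loss = 7.728 kg; yield = 92.83%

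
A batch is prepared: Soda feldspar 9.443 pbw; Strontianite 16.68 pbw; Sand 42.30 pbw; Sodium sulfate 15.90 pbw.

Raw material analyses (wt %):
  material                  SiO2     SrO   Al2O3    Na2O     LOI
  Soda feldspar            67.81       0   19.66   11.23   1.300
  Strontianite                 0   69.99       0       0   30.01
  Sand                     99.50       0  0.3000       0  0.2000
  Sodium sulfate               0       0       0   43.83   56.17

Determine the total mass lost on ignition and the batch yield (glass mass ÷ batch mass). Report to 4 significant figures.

LOI loss = 14.14 pbw; glass = 70.18 pbw; yield = 83.23%

The intermediate values are printed, with 4-significant-digit rounding, as written. The working math maintains full precision in every operation — each reported result takes exactly one rounding; the derived quantities (LOI, the totals, four oxide percentages, glass mass, yield) are recomputed starting from the weights per 70.18 pbw of glass in full precision, precisely as stated by either problem or answer.
LOI of each material in turn:
  Soda feldspar: 9.443 × 0.01300 = 0.1228 pbw
  Strontianite: 16.68 × 0.3001 = 5.006 pbw
  Sand: 42.30 × 0.002000 = 0.08460 pbw
  Sodium sulfate: 15.90 × 0.5617 = 8.931 pbw
Total LOI = 14.14 pbw
Glass = batch − LOI = 84.32 − 14.14 = 70.18 pbw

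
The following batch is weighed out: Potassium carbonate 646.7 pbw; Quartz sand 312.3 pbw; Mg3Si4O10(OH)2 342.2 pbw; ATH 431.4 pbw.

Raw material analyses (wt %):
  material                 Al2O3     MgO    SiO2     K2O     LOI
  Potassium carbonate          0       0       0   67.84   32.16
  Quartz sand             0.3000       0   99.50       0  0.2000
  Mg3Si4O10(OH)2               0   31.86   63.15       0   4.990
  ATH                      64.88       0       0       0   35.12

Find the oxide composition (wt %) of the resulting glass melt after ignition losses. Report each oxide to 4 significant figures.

The intermediate values are displayed (rounded to 4 significant figures) across the worked steps; each numeric step keeps full precision at each step — each reported value carries a single rounding. The derived quantities, including the four compositions, totals, glass mass, the yield, LOI, are recomputed using the weight values for 1355 pbw of glass at exact precision as they appear in the problem or the answer.
Per-oxide mass from batch:
  Al2O3: 312.3·0.003000 + 431.4·0.6488 = 280.8 pbw
  MgO: 342.2·0.3186 = 109.0 pbw
  SiO2: 312.3·0.9950 + 342.2·0.6315 = 526.8 pbw
  K2O: 646.7·0.6784 = 438.7 pbw
LOI: 646.7·0.3216 + 312.3·0.002000 + 342.2·0.04990 + 431.4·0.3512 = 377.2 pbw
Glass mass = batch − LOI = 1733 − 377.2 = 1355 pbw (equal to the oxide-mass sum)
each oxide over glass, ×100, is wt %

Glass mass = 1355 pbw (batch 1733 − LOI 377.2).
Composition: Al2O3 20.72%, MgO 8.044%, SiO2 38.87%, K2O 32.37%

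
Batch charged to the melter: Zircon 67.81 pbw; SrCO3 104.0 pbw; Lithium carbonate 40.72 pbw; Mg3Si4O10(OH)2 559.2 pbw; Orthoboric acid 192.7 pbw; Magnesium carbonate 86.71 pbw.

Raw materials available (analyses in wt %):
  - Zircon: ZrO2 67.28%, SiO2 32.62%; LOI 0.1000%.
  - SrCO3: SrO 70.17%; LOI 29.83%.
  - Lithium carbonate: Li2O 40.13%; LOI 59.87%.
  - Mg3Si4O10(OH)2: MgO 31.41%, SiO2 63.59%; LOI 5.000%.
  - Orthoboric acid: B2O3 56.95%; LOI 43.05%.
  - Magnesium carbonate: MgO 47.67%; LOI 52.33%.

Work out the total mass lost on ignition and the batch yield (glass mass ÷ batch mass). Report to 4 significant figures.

Mid-chain values appear, rounded to 4 significant digits, as written. All arithmetic keeps full float precision at every stage — a single rounding produces each reported result; the derived quantities, which include ignition loss, glass mass, six oxide percentages, yield, the totals, are rebuilt at exact precision, precisely as stated by either problem or answer, from the weighed amounts for 839.4 pbw of glass.
Ignition loss by material:
  Zircon: 67.81 × 0.001000 = 0.06781 pbw
  SrCO3: 104.0 × 0.2983 = 31.02 pbw
  Lithium carbonate: 40.72 × 0.5987 = 24.38 pbw
  Mg3Si4O10(OH)2: 559.2 × 0.05000 = 27.96 pbw
  Orthoboric acid: 192.7 × 0.4305 = 82.96 pbw
  Magnesium carbonate: 86.71 × 0.5233 = 45.38 pbw
Total LOI = 211.8 pbw
Glass = batch − LOI = 1051 − 211.8 = 839.4 pbw

LOI loss = 211.8 pbw; glass = 839.4 pbw; yield = 79.85%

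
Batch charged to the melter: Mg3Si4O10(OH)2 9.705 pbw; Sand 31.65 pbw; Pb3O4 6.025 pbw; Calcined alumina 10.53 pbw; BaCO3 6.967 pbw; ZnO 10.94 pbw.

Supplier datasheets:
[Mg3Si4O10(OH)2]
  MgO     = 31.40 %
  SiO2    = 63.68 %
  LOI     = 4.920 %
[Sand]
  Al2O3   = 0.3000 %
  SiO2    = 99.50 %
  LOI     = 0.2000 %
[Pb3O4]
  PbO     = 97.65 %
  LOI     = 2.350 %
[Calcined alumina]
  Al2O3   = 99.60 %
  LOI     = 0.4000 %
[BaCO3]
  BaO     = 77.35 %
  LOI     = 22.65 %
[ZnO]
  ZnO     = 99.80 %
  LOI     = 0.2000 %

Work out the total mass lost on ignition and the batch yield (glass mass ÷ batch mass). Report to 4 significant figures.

Each numeric step keeps full float precision at every stage — intermediates are rounded to 4 significant digits wherever printed; exactly one rounding lands on every reported number. Derived quantities are rebuilt from the batch weights on 73.49 pbw of glass in full precision (LOI, six oxide percentages, yield, totals, net glass mass) as they appear in problem or answer.
Per-material ignition loss:
  Mg3Si4O10(OH)2: 9.705 × 0.04920 = 0.4775 pbw
  Sand: 31.65 × 0.002000 = 0.06330 pbw
  Pb3O4: 6.025 × 0.02350 = 0.1416 pbw
  Calcined alumina: 10.53 × 0.004000 = 0.04212 pbw
  BaCO3: 6.967 × 0.2265 = 1.578 pbw
  ZnO: 10.94 × 0.002000 = 0.02188 pbw
Total LOI = 2.324 pbw
Glass = batch − LOI = 75.82 − 2.324 = 73.49 pbw

LOI loss = 2.324 pbw; glass = 73.49 pbw; yield = 96.93%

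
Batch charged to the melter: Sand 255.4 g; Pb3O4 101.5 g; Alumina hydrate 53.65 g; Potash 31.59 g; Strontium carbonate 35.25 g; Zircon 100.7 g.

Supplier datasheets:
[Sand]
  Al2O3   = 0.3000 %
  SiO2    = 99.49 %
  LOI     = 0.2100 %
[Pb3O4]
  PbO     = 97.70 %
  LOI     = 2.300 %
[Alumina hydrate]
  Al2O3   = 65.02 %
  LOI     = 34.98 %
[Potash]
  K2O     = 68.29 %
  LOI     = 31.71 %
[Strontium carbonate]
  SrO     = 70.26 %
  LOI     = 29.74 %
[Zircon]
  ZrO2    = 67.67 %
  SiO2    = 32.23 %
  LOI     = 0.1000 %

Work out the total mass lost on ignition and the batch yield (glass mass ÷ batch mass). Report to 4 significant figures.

Intermediates are displayed (rounded to 4 significant figures) in the printout — the whole derivation holds full precision end to end. Each reported result takes just one rounding — derived quantities (totals, the yield, the six compositions, LOI, net glass mass) are rebuilt from the weighed amounts per 535.9 g of glass in exact precision exactly as shown in the question or the answer.
Ignition loss by material:
  Sand: 255.4 × 0.002100 = 0.5363 g
  Pb3O4: 101.5 × 0.02300 = 2.334 g
  Alumina hydrate: 53.65 × 0.3498 = 18.77 g
  Potash: 31.59 × 0.3171 = 10.02 g
  Strontium carbonate: 35.25 × 0.2974 = 10.48 g
  Zircon: 100.7 × 0.001000 = 0.1007 g
Total LOI = 42.24 g
Glass = batch − LOI = 578.1 − 42.24 = 535.9 g

LOI loss = 42.24 g; glass = 535.9 g; yield = 92.69%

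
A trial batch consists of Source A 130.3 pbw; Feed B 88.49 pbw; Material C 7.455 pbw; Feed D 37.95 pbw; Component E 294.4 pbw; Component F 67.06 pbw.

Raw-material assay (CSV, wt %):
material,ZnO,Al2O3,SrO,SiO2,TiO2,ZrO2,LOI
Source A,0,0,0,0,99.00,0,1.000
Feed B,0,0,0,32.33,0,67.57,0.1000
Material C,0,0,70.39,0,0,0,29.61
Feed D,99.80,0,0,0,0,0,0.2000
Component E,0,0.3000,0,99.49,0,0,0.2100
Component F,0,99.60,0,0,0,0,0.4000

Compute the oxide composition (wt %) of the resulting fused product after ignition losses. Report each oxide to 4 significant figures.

Working values appear, rounded to 4 significant digits, within the worked lines; all internal work maintains exact precision all the way through — exactly one rounding lands on each reported figure. The derived quantities (glass mass, ignition loss, the yield, the totals, the six compositions) are rebuilt from the weighed amounts at 621.1 pbw of glass at exact precision exactly as printed in the problem or answer text.
Per-oxide mass from batch:
  ZnO: 37.95·0.9980 = 37.87 pbw
  Al2O3: 294.4·0.003000 + 67.06·0.9960 = 67.67 pbw
  SrO: 7.455·0.7039 = 5.248 pbw
  SiO2: 88.49·0.3233 + 294.4·0.9949 = 321.5 pbw
  TiO2: 130.3·0.9900 = 129.0 pbw
  ZrO2: 88.49·0.6757 = 59.79 pbw
LOI: 130.3·0.01000 + 88.49·0.001000 + 7.455·0.2961 + 37.95·0.002000 + 294.4·0.002100 + 67.06·0.004000 = 4.561 pbw
Net of LOI, the glass mass = 625.7 − 4.561 = 621.1 pbw (matching Σ of the oxides)
wt % = oxide mass / glass mass × 100

Glass mass = 621.1 pbw (batch 625.7 − LOI 4.561).
Composition: ZnO 6.098%, Al2O3 10.90%, SrO 0.8449%, SiO2 51.76%, TiO2 20.77%, ZrO2 9.627%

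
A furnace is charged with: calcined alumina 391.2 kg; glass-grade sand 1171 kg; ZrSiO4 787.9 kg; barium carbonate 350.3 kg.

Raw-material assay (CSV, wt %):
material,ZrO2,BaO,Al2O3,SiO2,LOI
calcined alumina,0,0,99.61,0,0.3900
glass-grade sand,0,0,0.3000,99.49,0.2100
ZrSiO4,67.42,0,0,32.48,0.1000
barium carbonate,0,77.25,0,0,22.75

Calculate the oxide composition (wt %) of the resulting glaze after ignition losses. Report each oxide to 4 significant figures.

The whole derivation carries full float precision throughout. Intermediates are shown rounded off to 4 significant figures when written out — a single rounding completes every reported value; derived quantities, including glass mass, four oxide percentages, totals, LOI, the yield, are re-derived from the batch weights per 2616 kg of glass in full float precision, precisely as stated by either problem or answer.
Mass of each oxide from the mix:
  ZrO2: 787.9·0.6742 = 531.2 kg
  BaO: 350.3·0.7725 = 270.6 kg
  Al2O3: 391.2·0.9961 + 1171·0.003000 = 393.2 kg
  SiO2: 1171·0.9949 + 787.9·0.3248 = 1421 kg
LOI: 391.2·0.003900 + 1171·0.002100 + 787.9·0.001000 + 350.3·0.2275 = 84.47 kg
Glass mass = batch − LOI = 2700 − 84.47 = 2616 kg (equal to the oxide-mass sum)
each oxide over glass, ×100, is wt %

Glass mass = 2616 kg (batch 2700 − LOI 84.47).
Composition: ZrO2 20.31%, BaO 10.34%, Al2O3 15.03%, SiO2 54.32%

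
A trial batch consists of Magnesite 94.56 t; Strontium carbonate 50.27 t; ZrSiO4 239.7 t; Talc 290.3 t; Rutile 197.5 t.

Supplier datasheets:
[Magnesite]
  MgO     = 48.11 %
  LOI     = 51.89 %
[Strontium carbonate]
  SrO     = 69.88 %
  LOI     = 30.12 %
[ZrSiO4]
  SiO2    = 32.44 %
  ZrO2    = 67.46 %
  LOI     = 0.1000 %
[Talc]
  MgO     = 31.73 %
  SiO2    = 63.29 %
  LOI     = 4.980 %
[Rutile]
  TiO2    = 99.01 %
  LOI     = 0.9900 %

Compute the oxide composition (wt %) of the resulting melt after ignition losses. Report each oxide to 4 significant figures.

Each numeric step keeps full float precision at each step — intermediates appear, with 4-significant-digit rounding, at each printed step; every reported result takes exactly one rounding. Derived quantities (totals, net glass mass, the yield, the five compositions, LOI) are re-derived at exact precision from the batch weights for 791.5 t of glass exactly as shown in either problem or answer.
Oxide masses out of the charge:
  MgO: 94.56·0.4811 + 290.3·0.3173 = 137.6 t
  SrO: 50.27·0.6988 = 35.13 t
  SiO2: 239.7·0.3244 + 290.3·0.6329 = 261.5 t
  ZrO2: 239.7·0.6746 = 161.7 t
  TiO2: 197.5·0.9901 = 195.5 t
LOI: 94.56·0.5189 + 50.27·0.3012 + 239.7·0.001000 + 290.3·0.04980 + 197.5·0.009900 = 80.86 t
batch − LOI leaves glass = 872.3 − 80.86 = 791.5 t (= Σ oxide masses)
oxide / glass × 100 gives the wt %

Glass mass = 791.5 t (batch 872.3 − LOI 80.86).
Composition: MgO 17.39%, SrO 4.438%, SiO2 33.04%, ZrO2 20.43%, TiO2 24.71%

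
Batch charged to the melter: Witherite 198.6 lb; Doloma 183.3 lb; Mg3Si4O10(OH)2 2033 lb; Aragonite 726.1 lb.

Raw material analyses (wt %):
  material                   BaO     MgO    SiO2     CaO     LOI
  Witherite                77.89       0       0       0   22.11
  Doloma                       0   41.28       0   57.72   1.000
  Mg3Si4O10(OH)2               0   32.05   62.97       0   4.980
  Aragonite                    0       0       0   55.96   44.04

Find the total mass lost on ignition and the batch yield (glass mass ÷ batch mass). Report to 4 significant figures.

Each numeric step holds full precision through every step; in-progress results are printed (rounded to four significant digits) when written out — each reported number carries a single rounding; all derived quantities (yield, the four compositions, the totals, ignition loss, net glass mass) are carried in full precision starting from the weights at 2674 lb of glass exactly as printed in the question or the answer.
Per-material ignition loss:
  Witherite: 198.6 × 0.2211 = 43.91 lb
  Doloma: 183.3 × 0.01000 = 1.833 lb
  Mg3Si4O10(OH)2: 2033 × 0.04980 = 101.2 lb
  Aragonite: 726.1 × 0.4404 = 319.8 lb
Total LOI = 466.8 lb
Glass = batch − LOI = 3141 − 466.8 = 2674 lb

LOI loss = 466.8 lb; glass = 2674 lb; yield = 85.14%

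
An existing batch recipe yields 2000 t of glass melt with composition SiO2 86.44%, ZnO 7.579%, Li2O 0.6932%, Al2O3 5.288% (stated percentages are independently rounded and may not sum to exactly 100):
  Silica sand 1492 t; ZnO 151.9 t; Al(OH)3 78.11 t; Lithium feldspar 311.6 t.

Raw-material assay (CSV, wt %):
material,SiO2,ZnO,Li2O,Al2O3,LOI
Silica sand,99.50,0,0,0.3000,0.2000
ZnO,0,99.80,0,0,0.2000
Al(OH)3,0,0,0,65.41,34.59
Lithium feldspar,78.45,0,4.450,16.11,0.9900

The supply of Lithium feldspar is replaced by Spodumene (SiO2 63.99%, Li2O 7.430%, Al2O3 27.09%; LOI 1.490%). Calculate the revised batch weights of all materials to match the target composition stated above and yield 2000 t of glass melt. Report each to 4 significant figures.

The working math keeps full float precision through the solve. The intermediate values are displayed (rounded to four significant digits) in the printout. Every reported value is rounded exactly once. All derived quantities, including LOI, totals, net glass mass, four oxide percentages, the yield, are recomputed starting from the weights for 2000 t of glass at full precision, as given in question or answer.
Oxide mass targets, per 2000 t glass melt:
  SiO2: 86.44% × 2000 = 1729 t
  ZnO: 7.579% × 2000 = 151.6 t
  Li2O: 0.6932% × 2000 = 13.86 t
  Al2O3: 5.288% × 2000 = 105.8 t
Oxide-by-oxide audit given the weights on record, for the quoted basis mass (target by target, the sums agree up to rounding of the answer):
  SiO2: 1617·0.9950 + 186.6·0.6399 = 1728 t (target 1729 t)
  ZnO: 151.9·0.9980 = 151.6 t (target 151.6 t)
  Li2O: 186.6·0.07430 = 13.86 t (target 13.86 t)
  Al2O3: 1617·0.003000 + 76.99·0.6541 + 186.6·0.2709 = 105.8 t (target 105.8 t)
Consistency of the glass mass: batch total minus LOI = 2000 t (oxide target masses add up to 2000 t; versus the stated basis of 2000 t — deltas are rounding alone).
Total batch = Σ batch = 2032 t; LOI loss = Σ batch·LOI = 32.95 t; as yield: glass ÷ batch → 98.38%.

Revised batch per 2000 t glass melt:
  Silica sand: 1617 t
  ZnO: 151.9 t
  Al(OH)3: 76.99 t
  Spodumene: 186.6 t
Total batch = 2032 t; LOI loss = 32.95 t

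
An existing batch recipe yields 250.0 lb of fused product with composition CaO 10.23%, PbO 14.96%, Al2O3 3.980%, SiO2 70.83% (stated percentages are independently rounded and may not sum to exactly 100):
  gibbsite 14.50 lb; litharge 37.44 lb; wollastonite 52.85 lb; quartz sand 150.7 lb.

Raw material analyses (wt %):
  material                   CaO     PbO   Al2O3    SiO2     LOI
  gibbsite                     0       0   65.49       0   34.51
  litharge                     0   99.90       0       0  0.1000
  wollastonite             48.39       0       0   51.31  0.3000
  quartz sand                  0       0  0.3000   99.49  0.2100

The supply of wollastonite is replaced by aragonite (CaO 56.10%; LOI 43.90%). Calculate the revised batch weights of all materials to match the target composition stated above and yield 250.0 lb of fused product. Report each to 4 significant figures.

Each numeric step keeps full precision at every stage; mid-chain values are shown with 4-significant-figure rounding across the worked steps — a single rounding finalizes every reported value; derived quantities (totals, yield, glass mass, the four compositions, LOI) are recomputed at exact precision from the weighed amounts for 250.0 lb of glass as given in problem or answer.
Oxide mass targets, per 250.0 lb fused product:
  CaO: 10.23% × 250.0 = 25.58 lb
  PbO: 14.96% × 250.0 = 37.40 lb
  Al2O3: 3.980% × 250.0 = 9.950 lb
  SiO2: 70.83% × 250.0 = 177.1 lb
A balance pass over the oxides, per the reported batch figures, versus the basis set out (sums match the target masses net of answer rounding effects):
  CaO: 45.59·0.5610 = 25.58 lb (target 25.58 lb)
  PbO: 37.44·0.9990 = 37.40 lb (target 37.40 lb)
  Al2O3: 14.38·0.6549 + 178.0·0.003000 = 9.951 lb (target 9.950 lb)
  SiO2: 178.0·0.9949 = 177.1 lb (target 177.1 lb)
Glass-mass closure: batch total minus LOI = 250.0 lb (oxide target masses add up to 250.0 lb; with the basis standing at 250.0 lb — gaps are rounding artifacts).
Batch grand total — Σ batch = 275.4 lb; loss to ignition Σ batch·LOI = 25.39 lb; yield: glass divided by total = 90.78%.

Revised batch per 250.0 lb fused product:
  gibbsite: 14.38 lb
  litharge: 37.44 lb
  aragonite: 45.59 lb
  quartz sand: 178.0 lb
Total batch = 275.4 lb; LOI loss = 25.39 lb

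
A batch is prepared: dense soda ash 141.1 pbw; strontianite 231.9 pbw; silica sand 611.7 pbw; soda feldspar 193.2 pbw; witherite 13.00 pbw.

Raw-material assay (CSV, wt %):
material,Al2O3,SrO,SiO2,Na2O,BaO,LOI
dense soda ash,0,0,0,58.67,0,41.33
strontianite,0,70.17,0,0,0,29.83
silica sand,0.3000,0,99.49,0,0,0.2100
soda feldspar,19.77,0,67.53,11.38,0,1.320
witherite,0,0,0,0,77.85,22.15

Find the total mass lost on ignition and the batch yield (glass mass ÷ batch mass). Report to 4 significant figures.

LOI loss = 134.2 pbw; glass = 1057 pbw; yield = 88.73%

The whole derivation maintains exact precision at each step; values along the way appear, with 4-significant-figure rounding, within the worked lines; each reported result is rounded exactly once. Derived quantities, which include ignition loss, the totals, net glass mass, the yield, the five compositions, are rebuilt in exact precision, exactly as printed in problem or answer, using the weight values per 1057 pbw of glass.
Each material's LOI contribution:
  dense soda ash: 141.1 × 0.4133 = 58.32 pbw
  strontianite: 231.9 × 0.2983 = 69.18 pbw
  silica sand: 611.7 × 0.002100 = 1.285 pbw
  soda feldspar: 193.2 × 0.01320 = 2.550 pbw
  witherite: 13.00 × 0.2215 = 2.880 pbw
Total LOI = 134.2 pbw
Glass = batch − LOI = 1191 − 134.2 = 1057 pbw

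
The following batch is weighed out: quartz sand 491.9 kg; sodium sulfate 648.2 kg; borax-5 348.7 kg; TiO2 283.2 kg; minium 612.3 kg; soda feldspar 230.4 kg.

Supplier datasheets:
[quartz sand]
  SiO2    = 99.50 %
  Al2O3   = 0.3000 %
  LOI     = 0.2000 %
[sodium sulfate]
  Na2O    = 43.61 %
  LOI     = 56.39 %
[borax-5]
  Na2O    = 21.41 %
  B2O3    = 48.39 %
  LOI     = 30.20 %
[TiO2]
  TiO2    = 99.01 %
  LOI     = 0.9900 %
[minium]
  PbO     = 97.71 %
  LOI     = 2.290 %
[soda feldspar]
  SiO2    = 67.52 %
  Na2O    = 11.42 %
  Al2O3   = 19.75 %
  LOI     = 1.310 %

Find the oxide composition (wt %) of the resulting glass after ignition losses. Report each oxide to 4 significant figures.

All arithmetic runs at full float precision at all times — working values are rounded to four significant figures when displayed — every reported result is rounded a single time — all derived quantities are recomputed from the batch weights for 2123 kg of glass in exact precision (the six compositions, LOI, net glass mass, the totals, the yield), as they appear in problem or answer.
Oxide-by-oxide delivered mass:
  SiO2: 491.9·0.9950 + 230.4·0.6752 = 645.0 kg
  Na2O: 648.2·0.4361 + 348.7·0.2141 + 230.4·0.1142 = 383.6 kg
  B2O3: 348.7·0.4839 = 168.7 kg
  TiO2: 283.2·0.9901 = 280.4 kg
  Al2O3: 491.9·0.003000 + 230.4·0.1975 = 46.98 kg
  PbO: 612.3·0.9771 = 598.3 kg
LOI: 491.9·0.002000 + 648.2·0.5639 + 348.7·0.3020 + 283.2·0.009900 + 612.3·0.02290 + 230.4·0.01310 = 491.7 kg
Resulting glass, batch − LOI: 2615 − 491.7 = 2123 kg (consistent with Σ oxide mass)
wt %: oxide over glass, times 100

Glass mass = 2123 kg (batch 2615 − LOI 491.7).
Composition: SiO2 30.38%, Na2O 18.07%, B2O3 7.948%, TiO2 13.21%, Al2O3 2.213%, PbO 28.18%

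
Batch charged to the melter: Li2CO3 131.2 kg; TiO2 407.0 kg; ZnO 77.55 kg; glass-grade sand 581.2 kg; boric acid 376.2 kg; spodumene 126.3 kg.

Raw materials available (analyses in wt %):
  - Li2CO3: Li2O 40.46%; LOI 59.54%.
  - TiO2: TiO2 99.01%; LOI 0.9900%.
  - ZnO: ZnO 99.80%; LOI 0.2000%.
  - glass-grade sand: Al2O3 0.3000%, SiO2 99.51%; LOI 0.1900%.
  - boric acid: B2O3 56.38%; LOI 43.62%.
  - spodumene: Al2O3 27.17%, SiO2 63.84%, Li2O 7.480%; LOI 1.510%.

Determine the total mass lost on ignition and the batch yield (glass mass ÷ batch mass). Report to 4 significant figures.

Intermediates appear (rounded to four significant digits) within the worked lines. Every computation carries full float precision at every stage. Every reported number is rounded once only; derived quantities (glass mass, the six compositions, yield, totals, LOI) are computed at exact precision using the weight values for 1450 kg of glass as written in the question or the answer.
LOI of each material in turn:
  Li2CO3: 131.2 × 0.5954 = 78.12 kg
  TiO2: 407.0 × 0.009900 = 4.029 kg
  ZnO: 77.55 × 0.002000 = 0.1551 kg
  glass-grade sand: 581.2 × 0.001900 = 1.104 kg
  boric acid: 376.2 × 0.4362 = 164.1 kg
  spodumene: 126.3 × 0.01510 = 1.907 kg
Total LOI = 249.4 kg
Glass = batch − LOI = 1699 − 249.4 = 1450 kg

LOI loss = 249.4 kg; glass = 1450 kg; yield = 85.32%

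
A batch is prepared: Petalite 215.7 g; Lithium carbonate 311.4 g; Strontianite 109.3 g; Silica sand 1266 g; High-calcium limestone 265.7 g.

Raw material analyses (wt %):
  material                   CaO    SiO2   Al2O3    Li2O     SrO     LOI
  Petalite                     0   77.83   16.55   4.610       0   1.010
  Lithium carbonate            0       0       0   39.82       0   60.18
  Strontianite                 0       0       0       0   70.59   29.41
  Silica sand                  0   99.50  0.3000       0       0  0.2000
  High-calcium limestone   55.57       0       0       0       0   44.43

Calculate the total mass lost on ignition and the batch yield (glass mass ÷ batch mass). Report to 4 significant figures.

LOI loss = 342.3 g; glass = 1826 g; yield = 84.21%

Intermediates appear, rounded to four significant figures, alongside each step; exact precision is maintained in every operation; each reported number sees exactly one rounding; derived quantities are rebuilt at full precision (LOI, yield, the five compositions, the totals, glass mass) starting from the weights on 1826 g of glass as written in problem or answer.
Per-material ignition loss:
  Petalite: 215.7 × 0.01010 = 2.179 g
  Lithium carbonate: 311.4 × 0.6018 = 187.4 g
  Strontianite: 109.3 × 0.2941 = 32.15 g
  Silica sand: 1266 × 0.002000 = 2.532 g
  High-calcium limestone: 265.7 × 0.4443 = 118.1 g
Total LOI = 342.3 g
Glass = batch − LOI = 2168 − 342.3 = 1826 g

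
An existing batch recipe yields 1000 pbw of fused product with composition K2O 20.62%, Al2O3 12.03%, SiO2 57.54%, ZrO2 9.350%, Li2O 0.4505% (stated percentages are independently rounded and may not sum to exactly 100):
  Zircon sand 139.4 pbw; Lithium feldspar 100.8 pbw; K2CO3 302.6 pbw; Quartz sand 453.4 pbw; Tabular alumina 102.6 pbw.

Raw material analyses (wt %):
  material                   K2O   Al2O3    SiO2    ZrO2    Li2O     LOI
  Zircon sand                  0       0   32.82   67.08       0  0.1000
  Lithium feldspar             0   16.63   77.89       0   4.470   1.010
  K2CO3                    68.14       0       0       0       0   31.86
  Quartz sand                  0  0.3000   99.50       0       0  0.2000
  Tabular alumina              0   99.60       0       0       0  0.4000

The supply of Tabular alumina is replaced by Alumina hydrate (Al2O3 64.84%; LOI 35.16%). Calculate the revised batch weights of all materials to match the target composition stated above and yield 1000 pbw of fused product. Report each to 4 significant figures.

Each numeric step maintains full float precision at all times — values along the way are printed, rounded to 4 significant figures, on the page. A single rounding finalizes each reported result. Derived quantities are re-derived in full precision (glass mass, five oxide percentages, yield, ignition loss, totals) using the weight values at 1000 pbw of glass, exactly as shown in the problem or the answer.
Target oxide masses per 1000 pbw fused product:
  K2O: 20.62% × 1000 = 206.2 pbw
  Al2O3: 12.03% × 1000 = 120.3 pbw
  SiO2: 57.54% × 1000 = 575.4 pbw
  ZrO2: 9.350% × 1000 = 93.50 pbw
  Li2O: 0.4505% × 1000 = 4.505 pbw
Per-oxide balance check from the weights as reported, at the basis given (oxide sums agree with the targets modulo rounding of the values):
  K2O: 302.6·0.6814 = 206.2 pbw (target 206.2 pbw)
  Al2O3: 100.8·0.1663 + 453.4·0.003000 + 157.6·0.6484 = 120.3 pbw (target 120.3 pbw)
  SiO2: 139.4·0.3282 + 100.8·0.7789 + 453.4·0.9950 = 575.4 pbw (target 575.4 pbw)
  ZrO2: 139.4·0.6708 = 93.51 pbw (target 93.50 pbw)
  Li2O: 100.8·0.04470 = 4.506 pbw (target 4.505 pbw)
Auditing the glass mass value: total charge less LOI = 999.9 pbw (the targets, summed, come to 999.9 pbw; the stated basis being 1000 pbw — deltas are rounding alone).
Adding the batch up: Σ batch = 1154 pbw; LOI loss = Σ batch·LOI = 153.9 pbw; yield = glass ÷ total batch = 86.66%.

Revised batch per 1000 pbw fused product:
  Zircon sand: 139.4 pbw
  Lithium feldspar: 100.8 pbw
  K2CO3: 302.6 pbw
  Quartz sand: 453.4 pbw
  Alumina hydrate: 157.6 pbw
Total batch = 1154 pbw; LOI loss = 153.9 pbw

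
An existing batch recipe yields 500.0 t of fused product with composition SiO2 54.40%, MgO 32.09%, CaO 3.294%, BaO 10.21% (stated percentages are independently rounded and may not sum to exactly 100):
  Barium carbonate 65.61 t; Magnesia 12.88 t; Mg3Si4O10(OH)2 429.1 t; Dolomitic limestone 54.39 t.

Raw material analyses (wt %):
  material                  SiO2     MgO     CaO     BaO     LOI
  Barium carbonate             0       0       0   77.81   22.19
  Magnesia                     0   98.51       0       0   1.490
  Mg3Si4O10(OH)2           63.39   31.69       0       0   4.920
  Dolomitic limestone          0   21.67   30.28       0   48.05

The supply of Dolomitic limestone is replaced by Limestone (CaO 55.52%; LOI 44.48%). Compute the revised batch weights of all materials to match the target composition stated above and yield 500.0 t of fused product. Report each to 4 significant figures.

Revised batch per 500.0 t fused product:
  Barium carbonate: 65.61 t
  Magnesia: 24.84 t
  Mg3Si4O10(OH)2: 429.1 t
  Limestone: 29.66 t
Total batch = 549.2 t; LOI loss = 49.23 t

The working math keeps full precision at each step — working values are displayed rounded to four significant digits on the page. A single rounding finalizes each reported figure — the derived quantities (the four compositions, ignition loss, glass mass, the totals, yield) are recomputed at full precision using the weight values at 500.0 t of glass as they appear in the problem or the answer.
Target oxide masses per 500.0 t fused product:
  SiO2: 54.40% × 500.0 = 272.0 t
  MgO: 32.09% × 500.0 = 160.5 t
  CaO: 3.294% × 500.0 = 16.47 t
  BaO: 10.21% × 500.0 = 51.05 t
Mass-balance tally per oxide from the weights as reported, on the stated basis (sum by sum, the targets are met once rounding is allowed for):
  SiO2: 429.1·0.6339 = 272.0 t (target 272.0 t)
  MgO: 24.84·0.9851 + 429.1·0.3169 = 160.5 t (target 160.5 t)
  CaO: 29.66·0.5552 = 16.47 t (target 16.47 t)
  BaO: 65.61·0.7781 = 51.05 t (target 51.05 t)
Glass mass check: the batch minus its LOI: 500.0 t (summing oxide targets gives 500.0 t; basis as stated: 500.0 t — gaps are rounding artifacts).
Summing the batch: Σ batch = 549.2 t; ignition loss, Σ(batch × LOI) = 49.23 t; yield: glass divided by total = 91.04%.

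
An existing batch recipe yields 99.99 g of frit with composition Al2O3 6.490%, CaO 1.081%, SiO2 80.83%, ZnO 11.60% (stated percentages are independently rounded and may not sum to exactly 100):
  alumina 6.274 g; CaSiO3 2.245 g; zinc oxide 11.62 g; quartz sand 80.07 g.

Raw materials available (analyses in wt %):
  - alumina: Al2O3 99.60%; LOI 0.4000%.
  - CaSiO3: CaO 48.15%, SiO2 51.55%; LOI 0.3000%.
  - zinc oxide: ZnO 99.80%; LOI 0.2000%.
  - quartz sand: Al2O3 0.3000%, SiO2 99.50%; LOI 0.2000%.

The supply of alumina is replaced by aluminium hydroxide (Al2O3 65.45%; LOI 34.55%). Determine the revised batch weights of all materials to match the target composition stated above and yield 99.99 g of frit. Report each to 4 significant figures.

All internal work keeps full float precision end to end. Values along the way are displayed (rounded to four significant digits) on the page; exactly one rounding goes into each reported value. The derived quantities are re-derived at full float precision (ignition loss, four oxide percentages, the yield, net glass mass, the totals) from the batch weights at 99.99 g of glass, as quoted within either problem or answer.
Target masses of each oxide per 99.99 g frit:
  Al2O3: 6.490% × 99.99 = 6.489 g
  CaO: 1.081% × 99.99 = 1.081 g
  SiO2: 80.83% × 99.99 = 80.82 g
  ZnO: 11.60% × 99.99 = 11.60 g
Oxide-by-oxide audit applying the batch weights above, versus the basis set out (sums match the target masses exact up to rounding of places):
  Al2O3: 9.548·0.6545 + 80.07·0.003000 = 6.489 g (target 6.489 g)
  CaO: 2.245·0.4815 = 1.081 g (target 1.081 g)
  SiO2: 2.245·0.5155 + 80.07·0.9950 = 80.83 g (target 80.82 g)
  ZnO: 11.62·0.9980 = 11.60 g (target 11.60 g)
Glass-mass sanity pass: batch total minus LOI = 99.99 g (the targets, summed, come to 99.99 g; against the stated basis, 99.99 g — rounding explains the deltas).
Adding the batch up: Σ batch = 103.5 g; loss to ignition Σ batch·LOI = 3.489 g; yield = glass ÷ total batch = 96.63%.

Revised batch per 99.99 g frit:
  aluminium hydroxide: 9.548 g
  CaSiO3: 2.245 g
  zinc oxide: 11.62 g
  quartz sand: 80.07 g
Total batch = 103.5 g; LOI loss = 3.489 g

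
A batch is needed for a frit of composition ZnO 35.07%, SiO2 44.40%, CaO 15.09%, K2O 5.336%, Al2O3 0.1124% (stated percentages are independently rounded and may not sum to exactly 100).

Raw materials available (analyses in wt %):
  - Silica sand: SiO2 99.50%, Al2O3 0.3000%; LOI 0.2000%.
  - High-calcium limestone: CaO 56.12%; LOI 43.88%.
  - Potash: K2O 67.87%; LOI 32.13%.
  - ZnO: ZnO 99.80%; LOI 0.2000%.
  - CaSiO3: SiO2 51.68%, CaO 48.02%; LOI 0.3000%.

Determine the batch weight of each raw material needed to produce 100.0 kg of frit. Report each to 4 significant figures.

Batch per 100.0 kg frit:
  Silica sand: 37.47 kg
  High-calcium limestone: 15.10 kg
  Potash: 7.862 kg
  ZnO: 35.14 kg
  CaSiO3: 13.78 kg
Total batch = 109.4 kg; LOI loss = 9.339 kg; yield = 91.46%

The whole derivation maintains exact precision all the way through — working values are displayed, rounded to four significant digits, at each printed step — each reported number is rounded once only. The derived quantities, including the yield, glass mass, the totals, the five compositions, LOI, are recomputed from the weighed amounts on 100.0 kg of glass in full precision as quoted within question or answer.
Target oxide masses per 100.0 kg frit:
  ZnO: 35.07% × 100.0 = 35.07 kg
  SiO2: 44.40% × 100.0 = 44.40 kg
  CaO: 15.09% × 100.0 = 15.09 kg
  K2O: 5.336% × 100.0 = 5.336 kg
  Al2O3: 0.1124% × 100.0 = 0.1124 kg
Verifying the oxide balance working from each reported weight, under the basis named above (delivered sums recover each target exact up to rounding of places):
  ZnO: 35.14·0.9980 = 35.07 kg (target 35.07 kg)
  SiO2: 37.47·0.9950 + 13.78·0.5168 = 44.40 kg (target 44.40 kg)
  CaO: 15.10·0.5612 + 13.78·0.4802 = 15.09 kg (target 15.09 kg)
  K2O: 7.862·0.6787 = 5.336 kg (target 5.336 kg)
  Al2O3: 37.47·0.003000 = 0.1124 kg (target 0.1124 kg)
Glass-mass sanity pass: total charge less LOI = 100.0 kg (the Σ of target masses is 100.0 kg; with the basis standing at 100.0 kg — gaps are rounding artifacts).
Summing the batch: Σ batch = 109.4 kg; the LOI term Σ batch·LOI equals 9.339 kg; as yield: glass ÷ batch → 91.46%.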